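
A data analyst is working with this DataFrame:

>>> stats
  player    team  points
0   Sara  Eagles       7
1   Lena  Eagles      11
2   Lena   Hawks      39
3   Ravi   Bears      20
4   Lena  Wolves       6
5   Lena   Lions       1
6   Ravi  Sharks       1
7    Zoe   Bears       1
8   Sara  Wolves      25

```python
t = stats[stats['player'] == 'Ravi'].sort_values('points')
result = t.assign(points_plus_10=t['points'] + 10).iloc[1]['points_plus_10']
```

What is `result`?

filter rows where player == 'Ravi':
  player    team  points
3   Ravi   Bears      20
6   Ravi  Sharks       1
sort by points:
  player    team  points
6   Ravi  Sharks       1
3   Ravi   Bears      20
add column points_plus_10 = t['points'] + 10:
  player    team  points  points_plus_10
6   Ravi  Sharks       1              11
3   Ravi   Bears      20              30

30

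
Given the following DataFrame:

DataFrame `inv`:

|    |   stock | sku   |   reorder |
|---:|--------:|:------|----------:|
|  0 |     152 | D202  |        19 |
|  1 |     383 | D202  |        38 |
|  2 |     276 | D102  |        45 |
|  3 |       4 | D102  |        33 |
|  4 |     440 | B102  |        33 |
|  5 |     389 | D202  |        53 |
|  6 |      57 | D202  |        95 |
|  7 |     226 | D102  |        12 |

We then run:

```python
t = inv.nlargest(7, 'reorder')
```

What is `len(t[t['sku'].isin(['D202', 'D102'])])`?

take 7 rows with largest reorder:
   stock   sku  reorder
6     57  D202       95
5    389  D202       53
2    276  D102       45
1    383  D202       38
3      4  D102       33
4    440  B102       33
0    152  D202       19
filter rows where sku in ['D202', 'D102']:
   stock   sku  reorder
6     57  D202       95
5    389  D202       53
2    276  D102       45
1    383  D202       38
3      4  D102       33
0    152  D202       19
Then the number of rows: 6

6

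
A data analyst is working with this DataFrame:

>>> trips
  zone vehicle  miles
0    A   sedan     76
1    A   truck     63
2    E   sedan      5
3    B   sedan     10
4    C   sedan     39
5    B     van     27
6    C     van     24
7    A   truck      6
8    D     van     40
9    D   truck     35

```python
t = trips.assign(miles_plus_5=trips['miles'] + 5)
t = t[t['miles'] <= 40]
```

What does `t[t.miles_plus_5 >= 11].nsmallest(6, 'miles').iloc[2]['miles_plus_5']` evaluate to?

add column miles_plus_5 = trips['miles'] + 5:
  zone vehicle  miles  miles_plus_5
0    A   sedan     76            81
1    A   truck     63            68
2    E   sedan      5            10
3    B   sedan     10            15
4    C   sedan     39            44
5    B     van     27            32
6    C     van     24            29
7    A   truck      6            11
8    D     van     40            45
9    D   truck     35            40
filter rows where miles <= 40:
  zone vehicle  miles  miles_plus_5
2    E   sedan      5            10
3    B   sedan     10            15
4    C   sedan     39            44
5    B     van     27            32
6    C     van     24            29
7    A   truck      6            11
8    D     van     40            45
9    D   truck     35            40
filter rows where miles_plus_5 >= 11:
  zone vehicle  miles  miles_plus_5
3    B   sedan     10            15
4    C   sedan     39            44
5    B     van     27            32
6    C     van     24            29
7    A   truck      6            11
8    D     van     40            45
9    D   truck     35            40
take 6 rows with smallest miles:
  zone vehicle  miles  miles_plus_5
7    A   truck      6            11
3    B   sedan     10            15
6    C     van     24            29
5    B     van     27            32
9    D   truck     35            40
4    C   sedan     39            44
Reading off the value at position 2, column 'miles_plus_5', we get 29.

29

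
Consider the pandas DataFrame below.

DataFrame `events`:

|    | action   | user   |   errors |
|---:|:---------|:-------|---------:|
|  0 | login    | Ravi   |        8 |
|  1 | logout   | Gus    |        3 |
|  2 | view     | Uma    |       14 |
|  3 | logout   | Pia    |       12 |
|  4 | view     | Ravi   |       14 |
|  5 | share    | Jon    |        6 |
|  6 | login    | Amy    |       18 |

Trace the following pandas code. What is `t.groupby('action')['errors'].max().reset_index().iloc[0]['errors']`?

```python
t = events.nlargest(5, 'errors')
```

18

take 5 rows with largest errors:
   action  user  errors
6   login   Amy      18
2    view   Uma      14
4    view  Ravi      14
3  logout   Pia      12
0   login  Ravi       8
group by action, max of errors:
action
login     18
logout    12
view      14
Name: errors, dtype: int64
reset_index():
   action  errors
0   login      18
1  logout      12
2    view      14
Reading off the value at position 0, column 'errors', we get 18.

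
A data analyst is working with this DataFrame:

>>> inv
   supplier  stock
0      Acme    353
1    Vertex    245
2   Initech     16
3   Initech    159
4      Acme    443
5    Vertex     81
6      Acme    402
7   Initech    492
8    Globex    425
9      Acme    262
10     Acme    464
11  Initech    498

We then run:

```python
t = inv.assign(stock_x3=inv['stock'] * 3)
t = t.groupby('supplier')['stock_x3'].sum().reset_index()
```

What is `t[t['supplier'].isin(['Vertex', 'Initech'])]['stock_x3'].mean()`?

add column stock_x3 = inv['stock'] * 3:
   supplier  stock  stock_x3
0      Acme    353      1059
1    Vertex    245       735
2   Initech     16        48
3   Initech    159       477
4      Acme    443      1329
5    Vertex     81       243
6      Acme    402      1206
7   Initech    492      1476
8    Globex    425      1275
9      Acme    262       786
10     Acme    464      1392
11  Initech    498      1494
group by supplier, sum of stock_x3:
supplier
Acme       5772
Globex     1275
Initech    3495
Vertex      978
Name: stock_x3, dtype: int64
reset_index():
  supplier  stock_x3
0     Acme      5772
1   Globex      1275
2  Initech      3495
3   Vertex       978
filter rows where supplier in ['Vertex', 'Initech']:
  supplier  stock_x3
2  Initech      3495
3   Vertex       978
Finally, mean of column 'stock_x3' = 2236.5.

2236.5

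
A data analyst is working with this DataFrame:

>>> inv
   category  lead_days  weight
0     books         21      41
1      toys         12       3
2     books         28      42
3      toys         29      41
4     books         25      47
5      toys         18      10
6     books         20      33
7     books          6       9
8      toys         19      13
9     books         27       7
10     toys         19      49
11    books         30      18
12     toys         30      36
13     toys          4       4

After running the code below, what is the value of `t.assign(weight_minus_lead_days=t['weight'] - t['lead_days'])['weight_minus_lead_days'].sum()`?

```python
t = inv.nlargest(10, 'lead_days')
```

take 10 rows with largest lead_days:
   category  lead_days  weight
11    books         30      18
12     toys         30      36
3      toys         29      41
2     books         28      42
9     books         27       7
4     books         25      47
0     books         21      41
6     books         20      33
8      toys         19      13
10     toys         19      49
add column weight_minus_lead_days = t['weight'] - t['lead_days']:
   category  lead_days  weight  weight_minus_lead_days
11    books         30      18                     -12
12     toys         30      36                       6
3      toys         29      41                      12
2     books         28      42                      14
9     books         27       7                     -20
4     books         25      47                      22
0     books         21      41                      20
6     books         20      33                      13
8      toys         19      13                      -6
10     toys         19      49                      30
sum of column 'weight_minus_lead_days' → 79

79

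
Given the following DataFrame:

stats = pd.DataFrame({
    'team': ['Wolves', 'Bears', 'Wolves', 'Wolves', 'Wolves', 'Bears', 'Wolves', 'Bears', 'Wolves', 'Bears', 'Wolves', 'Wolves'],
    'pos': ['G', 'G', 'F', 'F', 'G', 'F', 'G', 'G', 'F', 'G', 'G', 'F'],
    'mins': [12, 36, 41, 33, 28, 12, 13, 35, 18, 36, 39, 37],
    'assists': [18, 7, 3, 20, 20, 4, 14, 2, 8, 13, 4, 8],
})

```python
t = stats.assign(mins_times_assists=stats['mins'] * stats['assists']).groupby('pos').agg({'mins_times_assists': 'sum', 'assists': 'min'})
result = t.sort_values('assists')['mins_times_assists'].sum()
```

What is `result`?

3175

add column mins_times_assists = stats['mins'] * stats['assists']:
      team pos  mins  assists  mins_times_assists
0   Wolves   G    12       18                 216
1    Bears   G    36        7                 252
2   Wolves   F    41        3                 123
3   Wolves   F    33       20                 660
4   Wolves   G    28       20                 560
5    Bears   F    12        4                  48
6   Wolves   G    13       14                 182
7    Bears   G    35        2                  70
8   Wolves   F    18        8                 144
9    Bears   G    36       13                 468
10  Wolves   G    39        4                 156
11  Wolves   F    37        8                 296
group by pos: sum(mins_times_assists), min(assists):
     mins_times_assists  assists
pos                             
F                  1271        3
G                  1904        2
sort by assists:
     mins_times_assists  assists
pos                             
G                  1904        2
F                  1271        3
Then the sum of column 'mins_times_assists': 3175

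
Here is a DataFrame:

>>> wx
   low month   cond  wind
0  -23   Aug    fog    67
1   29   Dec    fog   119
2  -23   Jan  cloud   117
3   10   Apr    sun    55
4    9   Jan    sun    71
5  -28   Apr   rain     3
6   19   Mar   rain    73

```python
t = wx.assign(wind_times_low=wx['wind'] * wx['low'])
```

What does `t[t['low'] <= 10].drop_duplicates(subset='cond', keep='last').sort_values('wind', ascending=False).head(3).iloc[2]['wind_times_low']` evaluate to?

add column wind_times_low = wx['wind'] * wx['low']:
   low month   cond  wind  wind_times_low
0  -23   Aug    fog    67           -1541
1   29   Dec    fog   119            3451
2  -23   Jan  cloud   117           -2691
3   10   Apr    sun    55             550
4    9   Jan    sun    71             639
5  -28   Apr   rain     3             -84
6   19   Mar   rain    73            1387
filter rows where low <= 10:
   low month   cond  wind  wind_times_low
0  -23   Aug    fog    67           -1541
2  -23   Jan  cloud   117           -2691
3   10   Apr    sun    55             550
4    9   Jan    sun    71             639
5  -28   Apr   rain     3             -84
drop duplicate cond (keep=last):
   low month   cond  wind  wind_times_low
0  -23   Aug    fog    67           -1541
2  -23   Jan  cloud   117           -2691
4    9   Jan    sun    71             639
5  -28   Apr   rain     3             -84
sort by wind descending:
   low month   cond  wind  wind_times_low
2  -23   Jan  cloud   117           -2691
4    9   Jan    sun    71             639
0  -23   Aug    fog    67           -1541
5  -28   Apr   rain     3             -84
take first 3 rows:
   low month   cond  wind  wind_times_low
2  -23   Jan  cloud   117           -2691
4    9   Jan    sun    71             639
0  -23   Aug    fog    67           -1541
Then the value at position 2, column 'wind_times_low': -1541

-1541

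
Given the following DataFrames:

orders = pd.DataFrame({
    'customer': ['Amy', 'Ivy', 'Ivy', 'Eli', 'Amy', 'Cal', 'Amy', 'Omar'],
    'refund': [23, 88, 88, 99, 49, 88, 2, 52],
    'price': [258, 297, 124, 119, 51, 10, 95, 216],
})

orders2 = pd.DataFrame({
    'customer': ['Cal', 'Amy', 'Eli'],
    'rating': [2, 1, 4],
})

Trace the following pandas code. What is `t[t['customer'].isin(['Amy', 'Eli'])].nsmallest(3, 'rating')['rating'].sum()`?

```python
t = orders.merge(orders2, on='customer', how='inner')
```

merge on 'customer' (how='inner') → 5 rows:
  customer  refund  price  rating
0      Amy      23    258       1
1      Eli      99    119       4
2      Amy      49     51       1
3      Cal      88     10       2
4      Amy       2     95       1
filter rows where customer in ['Amy', 'Eli']:
  customer  refund  price  rating
0      Amy      23    258       1
1      Eli      99    119       4
2      Amy      49     51       1
4      Amy       2     95       1
take 3 rows with smallest rating:
  customer  refund  price  rating
0      Amy      23    258       1
2      Amy      49     51       1
4      Amy       2     95       1
Hence 3.

3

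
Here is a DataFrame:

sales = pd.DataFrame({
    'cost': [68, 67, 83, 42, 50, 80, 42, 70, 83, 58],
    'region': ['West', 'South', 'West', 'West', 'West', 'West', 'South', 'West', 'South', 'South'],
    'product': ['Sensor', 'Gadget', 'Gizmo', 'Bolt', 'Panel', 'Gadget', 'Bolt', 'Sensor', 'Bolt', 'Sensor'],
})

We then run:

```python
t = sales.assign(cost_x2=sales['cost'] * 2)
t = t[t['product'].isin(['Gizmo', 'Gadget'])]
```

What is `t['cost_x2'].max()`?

add column cost_x2 = sales['cost'] * 2:
   cost region product  cost_x2
0    68   West  Sensor      136
1    67  South  Gadget      134
2    83   West   Gizmo      166
3    42   West    Bolt       84
4    50   West   Panel      100
5    80   West  Gadget      160
6    42  South    Bolt       84
7    70   West  Sensor      140
8    83  South    Bolt      166
9    58  South  Sensor      116
filter rows where product in ['Gizmo', 'Gadget']:
   cost region product  cost_x2
1    67  South  Gadget      134
2    83   West   Gizmo      166
5    80   West  Gadget      160
So max() = 166.

166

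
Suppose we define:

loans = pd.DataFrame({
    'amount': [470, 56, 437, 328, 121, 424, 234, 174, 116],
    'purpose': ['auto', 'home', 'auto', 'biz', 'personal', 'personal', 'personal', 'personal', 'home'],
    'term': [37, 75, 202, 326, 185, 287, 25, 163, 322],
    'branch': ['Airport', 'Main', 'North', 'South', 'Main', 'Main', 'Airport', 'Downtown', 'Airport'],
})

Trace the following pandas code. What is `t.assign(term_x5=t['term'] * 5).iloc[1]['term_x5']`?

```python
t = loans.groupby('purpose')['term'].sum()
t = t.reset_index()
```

1630

group by purpose, sum of term:
purpose
auto        239
biz         326
home        397
personal    660
Name: term, dtype: int64
reset_index():
    purpose  term
0      auto   239
1       biz   326
2      home   397
3  personal   660
add column term_x5 = t['term'] * 5:
    purpose  term  term_x5
0      auto   239     1195
1       biz   326     1630
2      home   397     1985
3  personal   660     3300
Hence 1630.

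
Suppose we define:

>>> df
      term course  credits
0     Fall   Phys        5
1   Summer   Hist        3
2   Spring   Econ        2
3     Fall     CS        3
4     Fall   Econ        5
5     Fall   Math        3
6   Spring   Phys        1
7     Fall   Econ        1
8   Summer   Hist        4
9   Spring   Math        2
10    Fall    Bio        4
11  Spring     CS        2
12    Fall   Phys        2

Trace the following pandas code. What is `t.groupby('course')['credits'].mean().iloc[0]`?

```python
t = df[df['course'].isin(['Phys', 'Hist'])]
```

3.5

filter rows where course in ['Phys', 'Hist']:
      term course  credits
0     Fall   Phys        5
1   Summer   Hist        3
6   Spring   Phys        1
8   Summer   Hist        4
12    Fall   Phys        2
group by course, mean of credits:
course
Hist    3.500000
Phys    2.666667
Name: credits, dtype: float64
Then the value at position 0: 3.5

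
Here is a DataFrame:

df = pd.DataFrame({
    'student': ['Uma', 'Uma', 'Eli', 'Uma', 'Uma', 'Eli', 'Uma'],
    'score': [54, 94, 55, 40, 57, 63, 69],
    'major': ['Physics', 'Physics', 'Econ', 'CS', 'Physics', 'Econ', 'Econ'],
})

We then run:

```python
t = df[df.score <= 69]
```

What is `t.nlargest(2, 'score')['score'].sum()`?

132

filter rows where score <= 69:
  student  score    major
0     Uma     54  Physics
2     Eli     55     Econ
3     Uma     40       CS
4     Uma     57  Physics
5     Eli     63     Econ
6     Uma     69     Econ
take 2 rows with largest score:
  student  score major
6     Uma     69  Econ
5     Eli     63  Econ
So sum() = 132.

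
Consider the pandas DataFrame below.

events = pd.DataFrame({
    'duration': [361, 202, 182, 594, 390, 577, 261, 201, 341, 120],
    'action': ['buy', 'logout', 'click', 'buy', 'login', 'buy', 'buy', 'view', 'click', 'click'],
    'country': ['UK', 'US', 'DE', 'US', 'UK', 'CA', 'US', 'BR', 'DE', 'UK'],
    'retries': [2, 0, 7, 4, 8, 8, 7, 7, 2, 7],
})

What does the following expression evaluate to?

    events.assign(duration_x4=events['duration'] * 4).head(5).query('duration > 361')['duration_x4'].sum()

3936

add column duration_x4 = events['duration'] * 4:
   duration  action country  retries  duration_x4
0       361     buy      UK        2         1444
1       202  logout      US        0          808
2       182   click      DE        7          728
3       594     buy      US        4         2376
4       390   login      UK        8         1560
5       577     buy      CA        8         2308
6       261     buy      US        7         1044
7       201    view      BR        7          804
8       341   click      DE        2         1364
9       120   click      UK        7          480
take first 5 rows:
   duration  action country  retries  duration_x4
0       361     buy      UK        2         1444
1       202  logout      US        0          808
2       182   click      DE        7          728
3       594     buy      US        4         2376
4       390   login      UK        8         1560
filter rows where duration > 361:
   duration action country  retries  duration_x4
3       594    buy      US        4         2376
4       390  login      UK        8         1560
Reading off the sum of column 'duration_x4', we get 3936.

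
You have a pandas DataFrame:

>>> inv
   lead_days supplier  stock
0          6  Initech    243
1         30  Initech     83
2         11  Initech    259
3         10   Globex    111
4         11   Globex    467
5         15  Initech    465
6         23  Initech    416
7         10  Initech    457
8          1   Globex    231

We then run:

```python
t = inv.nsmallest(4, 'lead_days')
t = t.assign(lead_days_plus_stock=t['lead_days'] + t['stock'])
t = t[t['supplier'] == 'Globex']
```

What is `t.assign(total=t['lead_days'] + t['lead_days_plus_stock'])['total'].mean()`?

take 4 rows with smallest lead_days:
   lead_days supplier  stock
8          1   Globex    231
0          6  Initech    243
3         10   Globex    111
7         10  Initech    457
add column lead_days_plus_stock = t['lead_days'] + t['stock']:
   lead_days supplier  stock  lead_days_plus_stock
8          1   Globex    231                   232
0          6  Initech    243                   249
3         10   Globex    111                   121
7         10  Initech    457                   467
filter rows where supplier == 'Globex':
   lead_days supplier  stock  lead_days_plus_stock
8          1   Globex    231                   232
3         10   Globex    111                   121
add column total = t['lead_days'] + t['lead_days_plus_stock']:
   lead_days supplier  stock  lead_days_plus_stock  total
8          1   Globex    231                   232    233
3         10   Globex    111                   121    131

182.0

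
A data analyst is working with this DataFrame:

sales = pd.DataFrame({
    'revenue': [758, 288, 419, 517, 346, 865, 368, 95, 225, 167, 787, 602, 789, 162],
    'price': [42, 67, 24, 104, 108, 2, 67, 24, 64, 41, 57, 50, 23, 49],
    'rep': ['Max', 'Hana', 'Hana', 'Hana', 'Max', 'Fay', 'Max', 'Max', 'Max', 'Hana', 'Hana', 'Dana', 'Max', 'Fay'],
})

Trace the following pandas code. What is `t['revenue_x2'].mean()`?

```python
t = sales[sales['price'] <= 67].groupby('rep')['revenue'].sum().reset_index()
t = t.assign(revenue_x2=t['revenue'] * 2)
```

filter rows where price <= 67:
    revenue  price   rep
0       758     42   Max
1       288     67  Hana
2       419     24  Hana
5       865      2   Fay
6       368     67   Max
7        95     24   Max
8       225     64   Max
9       167     41  Hana
10      787     57  Hana
11      602     50  Dana
12      789     23   Max
13      162     49   Fay
group by rep, sum of revenue:
rep
Dana     602
Fay     1027
Hana    1661
Max     2235
Name: revenue, dtype: int64
reset_index():
    rep  revenue
0  Dana      602
1   Fay     1027
2  Hana     1661
3   Max     2235
add column revenue_x2 = t['revenue'] * 2:
    rep  revenue  revenue_x2
0  Dana      602        1204
1   Fay     1027        2054
2  Hana     1661        3322
3   Max     2235        4470
Reading off the mean of column 'revenue_x2', we get 2762.5.

2762.5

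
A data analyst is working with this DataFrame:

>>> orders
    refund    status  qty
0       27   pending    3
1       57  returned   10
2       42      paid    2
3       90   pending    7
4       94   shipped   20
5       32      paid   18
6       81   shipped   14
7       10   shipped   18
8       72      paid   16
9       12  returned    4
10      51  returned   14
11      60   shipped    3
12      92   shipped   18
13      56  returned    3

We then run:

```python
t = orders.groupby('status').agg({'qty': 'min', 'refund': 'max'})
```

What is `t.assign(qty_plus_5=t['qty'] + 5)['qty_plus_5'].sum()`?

group by status: min(qty), max(refund):
          qty  refund
status               
paid        2      72
pending     3      90
returned    3      57
shipped     3      94
add column qty_plus_5 = t['qty'] + 5:
          qty  refund  qty_plus_5
status                           
paid        2      72           7
pending     3      90           8
returned    3      57           8
shipped     3      94           8

31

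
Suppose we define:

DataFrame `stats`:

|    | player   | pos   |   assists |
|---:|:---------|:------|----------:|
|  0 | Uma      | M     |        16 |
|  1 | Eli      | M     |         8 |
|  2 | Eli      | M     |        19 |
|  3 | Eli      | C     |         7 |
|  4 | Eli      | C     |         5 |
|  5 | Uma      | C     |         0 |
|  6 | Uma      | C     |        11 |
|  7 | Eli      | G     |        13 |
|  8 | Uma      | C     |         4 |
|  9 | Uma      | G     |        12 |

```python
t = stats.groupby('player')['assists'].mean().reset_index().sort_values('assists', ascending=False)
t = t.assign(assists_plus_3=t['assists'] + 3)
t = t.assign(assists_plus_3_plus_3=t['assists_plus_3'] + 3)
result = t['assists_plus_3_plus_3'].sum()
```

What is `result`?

group by player, mean of assists:
player
Eli    10.4
Uma     8.6
Name: assists, dtype: float64
reset_index():
  player  assists
0    Eli     10.4
1    Uma      8.6
sort by assists descending:
  player  assists
0    Eli     10.4
1    Uma      8.6
add column assists_plus_3 = t['assists'] + 3:
  player  assists  assists_plus_3
0    Eli     10.4            13.4
1    Uma      8.6            11.6
add column assists_plus_3_plus_3 = t['assists_plus_3'] + 3:
  player  assists  assists_plus_3  assists_plus_3_plus_3
0    Eli     10.4            13.4                   16.4
1    Uma      8.6            11.6                   14.6
So sum() = 31.0.

31.0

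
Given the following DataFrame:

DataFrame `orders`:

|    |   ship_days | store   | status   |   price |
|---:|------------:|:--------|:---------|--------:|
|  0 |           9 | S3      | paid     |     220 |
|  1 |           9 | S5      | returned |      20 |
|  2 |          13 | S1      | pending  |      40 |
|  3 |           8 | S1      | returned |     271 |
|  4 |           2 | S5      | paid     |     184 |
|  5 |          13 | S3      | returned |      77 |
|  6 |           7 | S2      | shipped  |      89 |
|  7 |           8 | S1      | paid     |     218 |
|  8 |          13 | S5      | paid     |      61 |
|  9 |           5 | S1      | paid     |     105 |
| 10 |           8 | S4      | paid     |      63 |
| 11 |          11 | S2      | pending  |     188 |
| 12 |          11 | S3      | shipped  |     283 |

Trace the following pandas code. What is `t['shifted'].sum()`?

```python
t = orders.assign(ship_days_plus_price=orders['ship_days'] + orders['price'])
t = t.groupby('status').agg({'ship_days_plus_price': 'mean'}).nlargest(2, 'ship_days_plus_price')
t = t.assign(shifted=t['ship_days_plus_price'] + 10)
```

364.333333333

add column ship_days_plus_price = orders['ship_days'] + orders['price']:
    ship_days store    status  price  ship_days_plus_price
0           9    S3      paid    220                   229
1           9    S5  returned     20                    29
2          13    S1   pending     40                    53
3           8    S1  returned    271                   279
4           2    S5      paid    184                   186
5          13    S3  returned     77                    90
6           7    S2   shipped     89                    96
7           8    S1      paid    218                   226
8          13    S5      paid     61                    74
9           5    S1      paid    105                   110
10          8    S4      paid     63                    71
11         11    S2   pending    188                   199
12         11    S3   shipped    283                   294
group by status, mean of ship_days_plus_price:
          ship_days_plus_price
status                        
paid                149.333333
pending             126.000000
returned            132.666667
shipped             195.000000
take 2 rows with largest ship_days_plus_price:
         ship_days_plus_price
status                       
shipped            195.000000
paid               149.333333
add column shifted = t['ship_days_plus_price'] + 10:
         ship_days_plus_price     shifted
status                                   
shipped            195.000000  205.000000
paid               149.333333  159.333333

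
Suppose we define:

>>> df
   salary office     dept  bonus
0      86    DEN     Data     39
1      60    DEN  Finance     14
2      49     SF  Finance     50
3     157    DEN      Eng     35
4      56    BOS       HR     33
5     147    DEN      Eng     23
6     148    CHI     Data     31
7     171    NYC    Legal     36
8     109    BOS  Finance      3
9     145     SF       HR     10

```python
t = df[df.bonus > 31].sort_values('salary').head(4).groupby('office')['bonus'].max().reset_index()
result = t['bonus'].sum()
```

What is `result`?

filter rows where bonus > 31:
   salary office     dept  bonus
0      86    DEN     Data     39
2      49     SF  Finance     50
3     157    DEN      Eng     35
4      56    BOS       HR     33
7     171    NYC    Legal     36
sort by salary:
   salary office     dept  bonus
2      49     SF  Finance     50
4      56    BOS       HR     33
0      86    DEN     Data     39
3     157    DEN      Eng     35
7     171    NYC    Legal     36
take first 4 rows:
   salary office     dept  bonus
2      49     SF  Finance     50
4      56    BOS       HR     33
0      86    DEN     Data     39
3     157    DEN      Eng     35
group by office, max of bonus:
office
BOS    33
DEN    39
SF     50
Name: bonus, dtype: int64
reset_index():
  office  bonus
0    BOS     33
1    DEN     39
2     SF     50

122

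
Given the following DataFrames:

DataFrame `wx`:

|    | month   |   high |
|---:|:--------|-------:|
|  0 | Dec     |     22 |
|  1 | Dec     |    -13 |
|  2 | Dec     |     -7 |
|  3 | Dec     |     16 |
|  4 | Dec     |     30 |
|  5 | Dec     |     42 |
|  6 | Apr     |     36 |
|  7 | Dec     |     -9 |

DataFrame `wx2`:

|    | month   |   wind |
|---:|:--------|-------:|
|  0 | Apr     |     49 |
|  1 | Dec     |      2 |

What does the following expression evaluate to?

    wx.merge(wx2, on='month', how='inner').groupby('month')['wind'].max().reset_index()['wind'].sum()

51

merge on 'month' (how='inner') → 8 rows:
  month  high  wind
0   Dec    22     2
1   Dec   -13     2
2   Dec    -7     2
3   Dec    16     2
4   Dec    30     2
5   Dec    42     2
6   Apr    36    49
7   Dec    -9     2
group by month, max of wind:
month
Apr    49
Dec     2
Name: wind, dtype: int64
reset_index():
  month  wind
0   Apr    49
1   Dec     2
So sum() = 51.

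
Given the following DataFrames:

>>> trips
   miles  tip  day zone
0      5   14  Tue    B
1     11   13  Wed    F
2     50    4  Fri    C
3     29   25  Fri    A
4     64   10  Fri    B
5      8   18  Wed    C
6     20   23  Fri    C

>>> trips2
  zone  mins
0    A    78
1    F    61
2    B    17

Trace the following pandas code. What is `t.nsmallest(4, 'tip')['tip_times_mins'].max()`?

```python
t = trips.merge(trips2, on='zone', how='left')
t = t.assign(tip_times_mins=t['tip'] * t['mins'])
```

merge on 'zone' (how='left') → 7 rows:
   miles  tip  day zone  mins
0      5   14  Tue    B  17.0
1     11   13  Wed    F  61.0
2     50    4  Fri    C   NaN
3     29   25  Fri    A  78.0
4     64   10  Fri    B  17.0
5      8   18  Wed    C   NaN
6     20   23  Fri    C   NaN
add column tip_times_mins = t['tip'] * t['mins']:
   miles  tip  day zone  mins  tip_times_mins
0      5   14  Tue    B  17.0           238.0
1     11   13  Wed    F  61.0           793.0
2     50    4  Fri    C   NaN             NaN
3     29   25  Fri    A  78.0          1950.0
4     64   10  Fri    B  17.0           170.0
5      8   18  Wed    C   NaN             NaN
6     20   23  Fri    C   NaN             NaN
take 4 rows with smallest tip:
   miles  tip  day zone  mins  tip_times_mins
2     50    4  Fri    C   NaN             NaN
4     64   10  Fri    B  17.0           170.0
1     11   13  Wed    F  61.0           793.0
0      5   14  Tue    B  17.0           238.0
The max of column 'tip_times_mins' is 793.0.

793.0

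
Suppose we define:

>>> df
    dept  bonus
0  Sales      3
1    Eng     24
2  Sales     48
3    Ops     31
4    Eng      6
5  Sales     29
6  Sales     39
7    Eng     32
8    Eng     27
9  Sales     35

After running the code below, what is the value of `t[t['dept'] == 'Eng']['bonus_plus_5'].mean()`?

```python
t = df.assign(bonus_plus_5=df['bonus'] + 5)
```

add column bonus_plus_5 = df['bonus'] + 5:
    dept  bonus  bonus_plus_5
0  Sales      3             8
1    Eng     24            29
2  Sales     48            53
3    Ops     31            36
4    Eng      6            11
5  Sales     29            34
6  Sales     39            44
7    Eng     32            37
8    Eng     27            32
9  Sales     35            40
filter rows where dept == 'Eng':
  dept  bonus  bonus_plus_5
1  Eng     24            29
4  Eng      6            11
7  Eng     32            37
8  Eng     27            32

27.25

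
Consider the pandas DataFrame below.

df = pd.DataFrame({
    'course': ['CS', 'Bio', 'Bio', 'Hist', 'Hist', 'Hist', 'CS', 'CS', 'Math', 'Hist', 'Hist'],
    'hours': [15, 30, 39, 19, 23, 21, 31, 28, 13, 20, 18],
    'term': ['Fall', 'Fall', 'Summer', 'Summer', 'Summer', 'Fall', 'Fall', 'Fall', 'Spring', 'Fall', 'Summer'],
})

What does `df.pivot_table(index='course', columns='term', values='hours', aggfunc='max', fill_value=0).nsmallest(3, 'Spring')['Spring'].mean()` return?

pivot: rows=course, cols=term, max(hours):
term    Fall  Spring  Summer
course                      
Bio       30       0      39
CS        31       0       0
Hist      21       0      23
Math       0      13       0
take 3 rows with smallest Spring:
term    Fall  Spring  Summer
course                      
Bio       30       0      39
CS        31       0       0
Hist      21       0      23
Hence 0.0.

0.0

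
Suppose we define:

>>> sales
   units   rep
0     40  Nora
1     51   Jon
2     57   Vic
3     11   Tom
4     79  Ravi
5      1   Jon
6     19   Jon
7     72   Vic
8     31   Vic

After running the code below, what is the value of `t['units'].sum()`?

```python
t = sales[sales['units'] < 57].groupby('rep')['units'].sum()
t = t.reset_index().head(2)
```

111

filter rows where units < 57:
   units   rep
0     40  Nora
1     51   Jon
3     11   Tom
5      1   Jon
6     19   Jon
8     31   Vic
group by rep, sum of units:
rep
Jon     71
Nora    40
Tom     11
Vic     31
Name: units, dtype: int64
reset_index():
    rep  units
0   Jon     71
1  Nora     40
2   Tom     11
3   Vic     31
take first 2 rows:
    rep  units
0   Jon     71
1  Nora     40
sum of column 'units' → 111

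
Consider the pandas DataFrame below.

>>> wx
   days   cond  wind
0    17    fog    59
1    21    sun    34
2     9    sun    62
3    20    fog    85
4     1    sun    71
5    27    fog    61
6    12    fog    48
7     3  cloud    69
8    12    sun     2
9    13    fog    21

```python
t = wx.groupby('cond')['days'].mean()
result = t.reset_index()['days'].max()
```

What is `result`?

17.8

group by cond, mean of days:
cond
cloud     3.00
fog      17.80
sun      10.75
Name: days, dtype: float64
reset_index():
    cond   days
0  cloud   3.00
1    fog  17.80
2    sun  10.75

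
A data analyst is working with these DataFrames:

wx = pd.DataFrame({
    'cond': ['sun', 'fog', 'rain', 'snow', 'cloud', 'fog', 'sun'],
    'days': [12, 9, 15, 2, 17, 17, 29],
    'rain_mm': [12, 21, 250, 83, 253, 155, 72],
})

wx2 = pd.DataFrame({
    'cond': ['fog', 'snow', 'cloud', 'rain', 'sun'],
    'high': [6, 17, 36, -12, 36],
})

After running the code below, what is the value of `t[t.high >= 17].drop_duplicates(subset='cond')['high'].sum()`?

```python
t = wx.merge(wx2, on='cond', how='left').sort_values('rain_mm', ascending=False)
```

89

merge on 'cond' (how='left') → 7 rows:
    cond  days  rain_mm  high
0    sun    12       12    36
1    fog     9       21     6
2   rain    15      250   -12
3   snow     2       83    17
4  cloud    17      253    36
5    fog    17      155     6
6    sun    29       72    36
sort by rain_mm descending:
    cond  days  rain_mm  high
4  cloud    17      253    36
2   rain    15      250   -12
5    fog    17      155     6
3   snow     2       83    17
6    sun    29       72    36
1    fog     9       21     6
0    sun    12       12    36
filter rows where high >= 17:
    cond  days  rain_mm  high
4  cloud    17      253    36
3   snow     2       83    17
6    sun    29       72    36
0    sun    12       12    36
drop duplicate cond (keep=first):
    cond  days  rain_mm  high
4  cloud    17      253    36
3   snow     2       83    17
6    sun    29       72    36
sum of column 'high' → 89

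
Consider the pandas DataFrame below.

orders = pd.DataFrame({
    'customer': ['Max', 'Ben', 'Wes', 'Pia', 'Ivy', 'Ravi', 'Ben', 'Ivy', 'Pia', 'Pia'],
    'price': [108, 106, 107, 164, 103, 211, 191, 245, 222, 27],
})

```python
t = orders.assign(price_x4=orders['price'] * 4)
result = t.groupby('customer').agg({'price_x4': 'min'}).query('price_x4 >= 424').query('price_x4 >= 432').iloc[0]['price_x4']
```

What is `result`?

add column price_x4 = orders['price'] * 4:
  customer  price  price_x4
0      Max    108       432
1      Ben    106       424
2      Wes    107       428
3      Pia    164       656
4      Ivy    103       412
5     Ravi    211       844
6      Ben    191       764
7      Ivy    245       980
8      Pia    222       888
9      Pia     27       108
group by customer, min of price_x4:
          price_x4
customer          
Ben            424
Ivy            412
Max            432
Pia            108
Ravi           844
Wes            428
filter rows where price_x4 >= 424:
          price_x4
customer          
Ben            424
Max            432
Ravi           844
Wes            428
filter rows where price_x4 >= 432:
          price_x4
customer          
Max            432
Ravi           844
Taking the value at position 0, column 'price_x4' gives 432.

432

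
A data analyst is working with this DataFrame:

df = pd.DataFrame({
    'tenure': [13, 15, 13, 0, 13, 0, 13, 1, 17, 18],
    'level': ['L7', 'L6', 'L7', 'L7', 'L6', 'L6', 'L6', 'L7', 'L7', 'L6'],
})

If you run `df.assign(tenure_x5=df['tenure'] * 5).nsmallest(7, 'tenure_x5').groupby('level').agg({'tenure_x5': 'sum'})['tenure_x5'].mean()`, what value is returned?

132.5

add column tenure_x5 = df['tenure'] * 5:
   tenure level  tenure_x5
0      13    L7         65
1      15    L6         75
2      13    L7         65
3       0    L7          0
4      13    L6         65
5       0    L6          0
6      13    L6         65
7       1    L7          5
8      17    L7         85
9      18    L6         90
take 7 rows with smallest tenure_x5:
   tenure level  tenure_x5
3       0    L7          0
5       0    L6          0
7       1    L7          5
0      13    L7         65
2      13    L7         65
4      13    L6         65
6      13    L6         65
group by level, sum of tenure_x5:
       tenure_x5
level           
L6           130
L7           135
So mean() = 132.5.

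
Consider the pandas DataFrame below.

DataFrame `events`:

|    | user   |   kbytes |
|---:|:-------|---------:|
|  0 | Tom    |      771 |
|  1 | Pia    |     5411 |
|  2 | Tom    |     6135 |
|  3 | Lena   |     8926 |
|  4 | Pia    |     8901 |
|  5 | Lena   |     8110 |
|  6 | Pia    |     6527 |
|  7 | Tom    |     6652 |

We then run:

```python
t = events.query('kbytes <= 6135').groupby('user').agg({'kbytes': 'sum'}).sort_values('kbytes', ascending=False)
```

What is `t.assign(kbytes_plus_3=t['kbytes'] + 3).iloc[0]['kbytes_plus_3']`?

filter rows where kbytes <= 6135:
  user  kbytes
0  Tom     771
1  Pia    5411
2  Tom    6135
group by user, sum of kbytes:
      kbytes
user        
Pia     5411
Tom     6906
sort by kbytes descending:
      kbytes
user        
Tom     6906
Pia     5411
add column kbytes_plus_3 = t['kbytes'] + 3:
      kbytes  kbytes_plus_3
user                       
Tom     6906           6909
Pia     5411           5414

6909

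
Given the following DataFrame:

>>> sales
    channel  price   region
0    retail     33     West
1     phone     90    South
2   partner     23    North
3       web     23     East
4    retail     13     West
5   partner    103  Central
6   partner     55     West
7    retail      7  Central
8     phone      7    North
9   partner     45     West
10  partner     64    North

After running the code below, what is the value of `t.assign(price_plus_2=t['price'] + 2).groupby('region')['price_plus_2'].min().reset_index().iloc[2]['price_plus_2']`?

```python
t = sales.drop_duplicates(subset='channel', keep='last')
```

9

drop duplicate channel (keep=last):
    channel  price   region
3       web     23     East
7    retail      7  Central
8     phone      7    North
10  partner     64    North
add column price_plus_2 = t['price'] + 2:
    channel  price   region  price_plus_2
3       web     23     East            25
7    retail      7  Central             9
8     phone      7    North             9
10  partner     64    North            66
group by region, min of price_plus_2:
region
Central     9
East       25
North       9
Name: price_plus_2, dtype: int64
reset_index():
    region  price_plus_2
0  Central             9
1     East            25
2    North             9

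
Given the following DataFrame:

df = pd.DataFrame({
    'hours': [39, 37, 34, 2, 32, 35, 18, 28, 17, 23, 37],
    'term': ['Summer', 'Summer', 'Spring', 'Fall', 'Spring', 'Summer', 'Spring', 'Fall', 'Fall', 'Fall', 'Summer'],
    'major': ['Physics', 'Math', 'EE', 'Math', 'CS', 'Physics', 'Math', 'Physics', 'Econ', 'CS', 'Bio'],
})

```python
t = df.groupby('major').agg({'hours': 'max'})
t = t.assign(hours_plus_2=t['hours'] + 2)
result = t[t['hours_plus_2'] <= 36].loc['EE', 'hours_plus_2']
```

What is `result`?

group by major, max of hours:
         hours
major         
Bio         37
CS          32
EE          34
Econ        17
Math        37
Physics     39
add column hours_plus_2 = t['hours'] + 2:
         hours  hours_plus_2
major                       
Bio         37            39
CS          32            34
EE          34            36
Econ        17            19
Math        37            39
Physics     39            41
filter rows where hours_plus_2 <= 36:
       hours  hours_plus_2
major                     
CS        32            34
EE        34            36
Econ      17            19

36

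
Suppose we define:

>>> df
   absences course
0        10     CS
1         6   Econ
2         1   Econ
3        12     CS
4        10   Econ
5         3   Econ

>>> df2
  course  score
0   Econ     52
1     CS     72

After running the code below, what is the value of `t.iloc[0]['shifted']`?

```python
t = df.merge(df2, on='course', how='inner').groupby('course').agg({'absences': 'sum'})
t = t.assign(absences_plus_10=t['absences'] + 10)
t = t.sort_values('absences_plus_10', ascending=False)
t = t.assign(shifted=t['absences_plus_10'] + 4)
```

36

merge on 'course' (how='inner') → 6 rows:
   absences course  score
0        10     CS     72
1         6   Econ     52
2         1   Econ     52
3        12     CS     72
4        10   Econ     52
5         3   Econ     52
group by course, sum of absences:
        absences
course          
CS            22
Econ          20
add column absences_plus_10 = t['absences'] + 10:
        absences  absences_plus_10
course                            
CS            22                32
Econ          20                30
sort by absences_plus_10 descending:
        absences  absences_plus_10
course                            
CS            22                32
Econ          20                30
add column shifted = t['absences_plus_10'] + 4:
        absences  absences_plus_10  shifted
course                                     
CS            22                32       36
Econ          20                30       34
Taking the value at position 0, column 'shifted' gives 36.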